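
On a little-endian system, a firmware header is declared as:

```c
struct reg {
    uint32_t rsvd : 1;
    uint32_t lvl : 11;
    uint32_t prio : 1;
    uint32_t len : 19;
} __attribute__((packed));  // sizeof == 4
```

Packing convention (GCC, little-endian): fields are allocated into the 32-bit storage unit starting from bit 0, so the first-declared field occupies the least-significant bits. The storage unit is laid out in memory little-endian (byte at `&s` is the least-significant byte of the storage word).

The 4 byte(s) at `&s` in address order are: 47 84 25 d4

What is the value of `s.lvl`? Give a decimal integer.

547

[0]=0x47 [1]=0x84 [2]=0x25 [3]=0xd4 (little-endian) → word 0xd4258447
rsvd [0+:1] = (word>>0) & 0x1 = 1
lvl [1+:11] = (word>>1) & 0x7ff = 547  ←
prio [12+:1] = (word>>12) & 0x1 = 0
len [13+:19] = (word>>13) & 0x7ffff = 434476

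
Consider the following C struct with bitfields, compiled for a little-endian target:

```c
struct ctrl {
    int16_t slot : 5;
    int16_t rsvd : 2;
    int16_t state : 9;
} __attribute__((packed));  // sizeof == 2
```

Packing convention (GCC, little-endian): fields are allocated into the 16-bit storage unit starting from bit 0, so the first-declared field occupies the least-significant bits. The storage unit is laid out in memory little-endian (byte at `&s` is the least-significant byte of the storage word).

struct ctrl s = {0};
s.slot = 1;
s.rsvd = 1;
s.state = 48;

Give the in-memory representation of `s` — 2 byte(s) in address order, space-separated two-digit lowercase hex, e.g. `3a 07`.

slot (5b) val=1 bits=0x1 at bit 0: 0x0001
rsvd (2b) val=1 bits=0x1 at bit 5: 0x0021
state (9b) val=48 bits=0x30 at bit 7: 0x1821
word = 0x1821 → little-endian bytes:
  [0]=0x21  [1]=0x18

21 18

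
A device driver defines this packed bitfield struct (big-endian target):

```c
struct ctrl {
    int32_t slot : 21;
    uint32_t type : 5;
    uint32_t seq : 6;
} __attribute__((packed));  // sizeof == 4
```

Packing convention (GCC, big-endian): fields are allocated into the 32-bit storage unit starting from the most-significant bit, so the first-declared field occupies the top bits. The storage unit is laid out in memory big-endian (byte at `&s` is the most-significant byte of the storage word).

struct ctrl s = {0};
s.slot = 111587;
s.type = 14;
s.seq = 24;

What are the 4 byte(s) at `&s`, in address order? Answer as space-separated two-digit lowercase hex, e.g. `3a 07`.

slot:21 = 111587 → 0x1b3e3 << 11 → word 0x0d9f1800
type:5 = 14 → 0xe << 6 → word 0x0d9f1b80
seq:6 = 24 → 0x18 << 0 → word 0x0d9f1b98
word = 0x0d9f1b98 → big-endian bytes:
  [0]=0x0d  [1]=0x9f  [2]=0x1b  [3]=0x98

0d 9f 1b 98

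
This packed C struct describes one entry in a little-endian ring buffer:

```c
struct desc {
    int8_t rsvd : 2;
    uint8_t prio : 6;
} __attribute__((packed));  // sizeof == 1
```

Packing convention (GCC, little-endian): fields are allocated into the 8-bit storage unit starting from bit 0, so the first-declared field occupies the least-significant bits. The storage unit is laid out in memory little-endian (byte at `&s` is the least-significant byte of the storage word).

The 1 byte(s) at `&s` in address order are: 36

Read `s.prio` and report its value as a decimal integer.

13

[0]=0x36 (little-endian) → word 0x36
rsvd:2 @ bit 0 → (0x36>>0)&0x3 = 0x2
prio:6 @ bit 2 → (0x36>>2)&0x3f = 0xd  ←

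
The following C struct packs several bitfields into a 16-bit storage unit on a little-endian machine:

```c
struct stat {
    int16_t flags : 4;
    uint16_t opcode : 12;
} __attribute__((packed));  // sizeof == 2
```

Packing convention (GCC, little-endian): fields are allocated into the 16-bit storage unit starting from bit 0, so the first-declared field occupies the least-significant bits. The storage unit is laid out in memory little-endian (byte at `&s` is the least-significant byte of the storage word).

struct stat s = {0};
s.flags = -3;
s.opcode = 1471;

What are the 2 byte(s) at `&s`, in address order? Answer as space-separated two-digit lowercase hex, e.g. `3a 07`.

fd 5b

[0+:4] flags=-3 & 0xf = 0xd; word=0x000d
[4+:12] opcode=1471 & 0xfff = 0x5bf; word=0x5bfd
word = 0x5bfd → little-endian bytes:
  [0]=0xfd  [1]=0x5b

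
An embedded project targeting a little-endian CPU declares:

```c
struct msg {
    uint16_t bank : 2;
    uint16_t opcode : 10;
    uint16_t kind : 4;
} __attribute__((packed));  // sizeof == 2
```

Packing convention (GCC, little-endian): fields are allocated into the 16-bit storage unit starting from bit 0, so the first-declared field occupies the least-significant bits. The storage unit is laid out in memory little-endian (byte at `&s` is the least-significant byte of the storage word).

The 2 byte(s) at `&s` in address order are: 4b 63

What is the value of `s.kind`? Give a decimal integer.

6

[0]=0x4b [1]=0x63 (little-endian) → word 0x634b
bank [0+:2] = (word>>0) & 0x3 = 3
opcode [2+:10] = (word>>2) & 0x3ff = 210
kind [12+:4] = (word>>12) & 0xf = 6  ←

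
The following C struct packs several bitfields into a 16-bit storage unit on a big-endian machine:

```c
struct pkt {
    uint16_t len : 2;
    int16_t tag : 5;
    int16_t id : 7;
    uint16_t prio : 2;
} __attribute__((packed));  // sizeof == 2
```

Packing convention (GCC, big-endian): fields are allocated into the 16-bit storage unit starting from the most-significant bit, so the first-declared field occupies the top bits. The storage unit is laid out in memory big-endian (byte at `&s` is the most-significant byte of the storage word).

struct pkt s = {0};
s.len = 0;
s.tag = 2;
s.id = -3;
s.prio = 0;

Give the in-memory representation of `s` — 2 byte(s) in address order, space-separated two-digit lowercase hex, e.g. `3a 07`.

len (2b) val=0 bits=0x0 at bit 14: 0x0000
tag (5b) val=2 bits=0x2 at bit 9: 0x0400
id (7b) val=-3 bits=0x7d at bit 2: 0x05f4
prio (2b) val=0 bits=0x0 at bit 0: 0x05f4
word = 0x05f4 → big-endian bytes:
  [0]=0x05  [1]=0xf4

05 f4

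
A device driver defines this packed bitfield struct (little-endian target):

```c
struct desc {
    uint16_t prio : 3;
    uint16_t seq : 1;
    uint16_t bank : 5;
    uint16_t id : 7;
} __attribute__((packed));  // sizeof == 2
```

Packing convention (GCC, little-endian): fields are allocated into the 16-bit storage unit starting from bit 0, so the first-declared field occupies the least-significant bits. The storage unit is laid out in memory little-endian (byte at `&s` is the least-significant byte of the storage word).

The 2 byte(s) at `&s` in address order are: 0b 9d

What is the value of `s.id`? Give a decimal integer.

78

[0]=0x0b [1]=0x9d (little-endian) → word 0x9d0b
prio:3 @ bit 0 → (0x9d0b>>0)&0x7 = 0x3
seq:1 @ bit 3 → (0x9d0b>>3)&0x1 = 0x1
bank:5 @ bit 4 → (0x9d0b>>4)&0x1f = 0x10
id:7 @ bit 9 → (0x9d0b>>9)&0x7f = 0x4e  ←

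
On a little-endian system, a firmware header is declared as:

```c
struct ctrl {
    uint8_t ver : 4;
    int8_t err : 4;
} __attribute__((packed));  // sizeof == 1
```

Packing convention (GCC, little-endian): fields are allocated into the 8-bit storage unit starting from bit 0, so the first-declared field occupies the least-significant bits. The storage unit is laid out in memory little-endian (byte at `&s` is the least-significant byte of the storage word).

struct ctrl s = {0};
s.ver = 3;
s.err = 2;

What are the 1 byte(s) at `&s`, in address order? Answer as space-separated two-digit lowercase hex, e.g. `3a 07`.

ver:4 = 3 → 0x3 << 0 → word 0x03
err:4 = 2 → 0x2 << 4 → word 0x23
word = 0x23 → little-endian bytes:
  [0]=0x23

23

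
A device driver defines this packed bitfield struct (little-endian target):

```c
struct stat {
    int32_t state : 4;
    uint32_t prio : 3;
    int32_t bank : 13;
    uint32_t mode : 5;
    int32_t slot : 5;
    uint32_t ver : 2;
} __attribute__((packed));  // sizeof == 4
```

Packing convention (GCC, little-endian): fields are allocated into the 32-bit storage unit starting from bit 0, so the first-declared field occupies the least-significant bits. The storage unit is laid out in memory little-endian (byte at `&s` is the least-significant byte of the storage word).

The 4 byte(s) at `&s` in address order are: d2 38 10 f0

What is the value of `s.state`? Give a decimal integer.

[0]=0xd2 [1]=0x38 [2]=0x10 [3]=0xf0 (little-endian) → word 0xf01038d2
state:4 @ bit 0 → (0xf01038d2>>0)&0xf = 0x2  ←
prio:3 @ bit 4 → (0xf01038d2>>4)&0x7 = 0x5
bank:13 @ bit 7 → (0xf01038d2>>7)&0x1fff = 0x71
mode:5 @ bit 20 → (0xf01038d2>>20)&0x1f = 0x1
slot:5 @ bit 25 → (0xf01038d2>>25)&0x1f = 0x18
ver:2 @ bit 30 → (0xf01038d2>>30)&0x3 = 0x3
state signed 4b, MSB=0: value = 2

2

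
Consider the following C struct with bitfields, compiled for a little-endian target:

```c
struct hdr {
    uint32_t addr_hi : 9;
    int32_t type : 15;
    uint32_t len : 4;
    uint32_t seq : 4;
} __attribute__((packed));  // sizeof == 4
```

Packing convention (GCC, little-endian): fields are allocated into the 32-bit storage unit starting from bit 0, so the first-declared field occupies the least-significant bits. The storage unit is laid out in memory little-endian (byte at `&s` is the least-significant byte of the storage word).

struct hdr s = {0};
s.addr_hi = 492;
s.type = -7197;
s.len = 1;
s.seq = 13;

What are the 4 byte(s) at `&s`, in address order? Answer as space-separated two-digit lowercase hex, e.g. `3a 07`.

addr_hi:9 = 492 → 0x1ec << 0 → word 0x000001ec
type:15 = -7197 → 0x63e3 << 9 → word 0x00c7c7ec
len:4 = 1 → 0x1 << 24 → word 0x01c7c7ec
seq:4 = 13 → 0xd << 28 → word 0xd1c7c7ec
word = 0xd1c7c7ec → little-endian bytes:
  [0]=0xec  [1]=0xc7  [2]=0xc7  [3]=0xd1

ec c7 c7 d1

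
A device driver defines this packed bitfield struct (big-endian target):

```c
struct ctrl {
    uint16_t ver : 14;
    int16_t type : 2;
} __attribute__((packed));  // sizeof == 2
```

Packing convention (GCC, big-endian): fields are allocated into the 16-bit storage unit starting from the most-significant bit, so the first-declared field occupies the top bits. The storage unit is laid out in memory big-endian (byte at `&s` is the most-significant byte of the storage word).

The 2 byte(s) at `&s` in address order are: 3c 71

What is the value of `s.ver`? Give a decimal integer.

3868

[0]=0x3c [1]=0x71 (big-endian) → word 0x3c71
ver [2+:14] = (word>>2) & 0x3fff = 3868  ←
type [0+:2] = (word>>0) & 0x3 = 1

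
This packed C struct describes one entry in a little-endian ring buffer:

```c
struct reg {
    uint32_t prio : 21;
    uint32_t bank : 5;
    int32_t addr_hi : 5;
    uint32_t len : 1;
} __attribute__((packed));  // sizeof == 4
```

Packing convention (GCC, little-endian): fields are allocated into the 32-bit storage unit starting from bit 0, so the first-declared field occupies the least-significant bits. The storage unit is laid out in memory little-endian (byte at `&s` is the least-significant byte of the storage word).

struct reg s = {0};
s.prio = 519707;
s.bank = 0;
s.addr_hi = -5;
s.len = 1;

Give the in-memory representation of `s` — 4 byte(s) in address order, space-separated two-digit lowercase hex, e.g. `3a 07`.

1b ee 07 ec

[0+:21] prio=519707 & 0x1fffff = 0x7ee1b; word=0x0007ee1b
[21+:5] bank=0 & 0x1f = 0x0; word=0x0007ee1b
[26+:5] addr_hi=-5 & 0x1f = 0x1b; word=0x6c07ee1b
[31+:1] len=1 & 0x1 = 0x1; word=0xec07ee1b
word = 0xec07ee1b → little-endian bytes:
  [0]=0x1b  [1]=0xee  [2]=0x07  [3]=0xec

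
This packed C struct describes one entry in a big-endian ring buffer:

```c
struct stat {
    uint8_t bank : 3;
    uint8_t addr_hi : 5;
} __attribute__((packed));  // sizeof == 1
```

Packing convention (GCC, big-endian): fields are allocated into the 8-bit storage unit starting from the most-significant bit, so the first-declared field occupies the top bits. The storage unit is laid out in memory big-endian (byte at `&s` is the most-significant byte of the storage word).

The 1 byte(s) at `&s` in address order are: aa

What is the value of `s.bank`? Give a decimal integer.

[0]=0xaa (big-endian) → word 0xaa
bank [5+:3] = (word>>5) & 0x7 = 5  ←
addr_hi [0+:5] = (word>>0) & 0x1f = 10

5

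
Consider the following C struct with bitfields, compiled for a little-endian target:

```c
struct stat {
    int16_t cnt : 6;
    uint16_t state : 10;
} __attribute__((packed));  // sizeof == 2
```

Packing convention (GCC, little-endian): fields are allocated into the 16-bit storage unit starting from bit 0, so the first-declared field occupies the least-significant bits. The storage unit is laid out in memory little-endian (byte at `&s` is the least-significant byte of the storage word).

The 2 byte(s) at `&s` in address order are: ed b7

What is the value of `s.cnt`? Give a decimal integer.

[0]=0xed [1]=0xb7 (little-endian) → word 0xb7ed
cnt [0+:6] = (word>>0) & 0x3f = 45  ←
state [6+:10] = (word>>6) & 0x3ff = 735
cnt signed 6b, MSB=1: 45 - 64 = -19

-19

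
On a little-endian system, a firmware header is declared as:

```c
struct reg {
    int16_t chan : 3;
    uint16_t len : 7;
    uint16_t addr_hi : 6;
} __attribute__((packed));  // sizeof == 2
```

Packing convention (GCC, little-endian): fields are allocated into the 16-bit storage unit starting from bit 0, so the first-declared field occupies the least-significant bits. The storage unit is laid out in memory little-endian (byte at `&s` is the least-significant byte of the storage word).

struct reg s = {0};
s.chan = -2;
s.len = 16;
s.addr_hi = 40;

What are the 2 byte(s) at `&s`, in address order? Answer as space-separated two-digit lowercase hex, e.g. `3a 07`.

86 a0

chan:3 = -2 → 0x6 << 0 → word 0x0006
len:7 = 16 → 0x10 << 3 → word 0x0086
addr_hi:6 = 40 → 0x28 << 10 → word 0xa086
word = 0xa086 → little-endian bytes:
  [0]=0x86  [1]=0xa0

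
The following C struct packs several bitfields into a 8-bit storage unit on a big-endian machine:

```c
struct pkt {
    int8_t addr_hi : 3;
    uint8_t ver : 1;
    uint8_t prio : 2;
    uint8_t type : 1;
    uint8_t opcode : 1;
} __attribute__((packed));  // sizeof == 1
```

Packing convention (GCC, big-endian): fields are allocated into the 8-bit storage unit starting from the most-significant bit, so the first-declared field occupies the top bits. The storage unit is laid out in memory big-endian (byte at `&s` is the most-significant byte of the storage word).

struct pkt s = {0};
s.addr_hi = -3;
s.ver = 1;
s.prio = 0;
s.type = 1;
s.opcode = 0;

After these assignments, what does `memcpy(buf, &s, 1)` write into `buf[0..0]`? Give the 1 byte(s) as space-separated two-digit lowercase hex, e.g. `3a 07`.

addr_hi (3b) val=-3 bits=0x5 at bit 5: 0xa0
ver (1b) val=1 bits=0x1 at bit 4: 0xb0
prio (2b) val=0 bits=0x0 at bit 2: 0xb0
type (1b) val=1 bits=0x1 at bit 1: 0xb2
opcode (1b) val=0 bits=0x0 at bit 0: 0xb2
word = 0xb2 → big-endian bytes:
  [0]=0xb2

b2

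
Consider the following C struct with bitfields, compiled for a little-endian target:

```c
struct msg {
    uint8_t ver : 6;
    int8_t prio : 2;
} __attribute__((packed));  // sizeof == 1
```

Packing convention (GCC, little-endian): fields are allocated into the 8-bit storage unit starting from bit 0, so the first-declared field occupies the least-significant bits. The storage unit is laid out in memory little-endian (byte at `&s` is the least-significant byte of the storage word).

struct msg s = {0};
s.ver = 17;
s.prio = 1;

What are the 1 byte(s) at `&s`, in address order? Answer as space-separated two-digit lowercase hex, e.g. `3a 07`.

51

[0+:6] ver=17 & 0x3f = 0x11; word=0x11
[6+:2] prio=1 & 0x3 = 0x1; word=0x51
word = 0x51 → little-endian bytes:
  [0]=0x51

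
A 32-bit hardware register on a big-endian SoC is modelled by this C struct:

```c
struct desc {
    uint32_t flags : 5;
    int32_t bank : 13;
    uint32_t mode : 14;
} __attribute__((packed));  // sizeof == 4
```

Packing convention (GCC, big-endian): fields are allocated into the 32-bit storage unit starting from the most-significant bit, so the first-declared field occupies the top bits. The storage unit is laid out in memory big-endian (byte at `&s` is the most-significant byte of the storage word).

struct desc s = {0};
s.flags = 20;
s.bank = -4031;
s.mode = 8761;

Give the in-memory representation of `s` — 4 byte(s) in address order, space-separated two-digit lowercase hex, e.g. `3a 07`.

a4 10 62 39

flags (5b) val=20 bits=0x14 at bit 27: 0xa0000000
bank (13b) val=-4031 bits=0x1041 at bit 14: 0xa4104000
mode (14b) val=8761 bits=0x2239 at bit 0: 0xa4106239
word = 0xa4106239 → big-endian bytes:
  [0]=0xa4  [1]=0x10  [2]=0x62  [3]=0x39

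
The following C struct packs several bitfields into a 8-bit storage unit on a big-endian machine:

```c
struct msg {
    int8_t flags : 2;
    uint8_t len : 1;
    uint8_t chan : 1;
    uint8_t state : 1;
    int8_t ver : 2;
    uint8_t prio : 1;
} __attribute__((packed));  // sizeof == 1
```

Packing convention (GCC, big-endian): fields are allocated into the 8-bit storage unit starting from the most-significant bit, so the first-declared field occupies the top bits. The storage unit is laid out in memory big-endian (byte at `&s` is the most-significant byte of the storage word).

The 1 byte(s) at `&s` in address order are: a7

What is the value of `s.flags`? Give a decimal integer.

[0]=0xa7 (big-endian) → word 0xa7
flags:2 @ bit 6 → (0xa7>>6)&0x3 = 0x2  ←
len:1 @ bit 5 → (0xa7>>5)&0x1 = 0x1
chan:1 @ bit 4 → (0xa7>>4)&0x1 = 0x0
state:1 @ bit 3 → (0xa7>>3)&0x1 = 0x0
ver:2 @ bit 1 → (0xa7>>1)&0x3 = 0x3
prio:1 @ bit 0 → (0xa7>>0)&0x1 = 0x1
flags signed 2b, MSB=1: 2 - 4 = -2

-2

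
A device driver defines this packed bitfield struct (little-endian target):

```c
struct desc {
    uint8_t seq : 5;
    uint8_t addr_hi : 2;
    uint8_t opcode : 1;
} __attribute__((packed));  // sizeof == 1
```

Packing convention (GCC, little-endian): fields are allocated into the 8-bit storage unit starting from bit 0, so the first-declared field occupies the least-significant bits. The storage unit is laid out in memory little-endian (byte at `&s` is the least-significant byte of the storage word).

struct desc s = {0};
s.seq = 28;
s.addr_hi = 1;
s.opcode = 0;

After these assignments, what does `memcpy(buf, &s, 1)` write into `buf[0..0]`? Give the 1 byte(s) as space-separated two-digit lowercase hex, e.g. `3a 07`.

seq (5b) val=28 bits=0x1c at bit 0: 0x1c
addr_hi (2b) val=1 bits=0x1 at bit 5: 0x3c
opcode (1b) val=0 bits=0x0 at bit 7: 0x3c
word = 0x3c → little-endian bytes:
  [0]=0x3c

3c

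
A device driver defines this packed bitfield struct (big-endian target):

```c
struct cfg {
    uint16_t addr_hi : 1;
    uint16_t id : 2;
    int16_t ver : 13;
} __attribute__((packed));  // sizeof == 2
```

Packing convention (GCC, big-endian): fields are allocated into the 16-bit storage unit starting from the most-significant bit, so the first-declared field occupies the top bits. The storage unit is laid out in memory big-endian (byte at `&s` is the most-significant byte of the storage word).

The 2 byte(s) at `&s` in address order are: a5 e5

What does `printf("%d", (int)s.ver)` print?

[0]=0xa5 [1]=0xe5 (big-endian) → word 0xa5e5
addr_hi:1 @ bit 15 → (0xa5e5>>15)&0x1 = 0x1
id:2 @ bit 13 → (0xa5e5>>13)&0x3 = 0x1
ver:13 @ bit 0 → (0xa5e5>>0)&0x1fff = 0x5e5  ←
ver signed 13b, MSB=0: value = 1509

1509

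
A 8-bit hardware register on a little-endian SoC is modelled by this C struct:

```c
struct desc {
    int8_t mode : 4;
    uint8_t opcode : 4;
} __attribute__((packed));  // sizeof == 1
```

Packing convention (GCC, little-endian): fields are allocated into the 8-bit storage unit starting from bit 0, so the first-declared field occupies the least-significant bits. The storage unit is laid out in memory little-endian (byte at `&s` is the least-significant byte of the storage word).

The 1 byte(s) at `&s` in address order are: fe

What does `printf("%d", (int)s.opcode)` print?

15

[0]=0xfe (little-endian) → word 0xfe
mode [0+:4] = (word>>0) & 0xf = 14
opcode [4+:4] = (word>>4) & 0xf = 15  ←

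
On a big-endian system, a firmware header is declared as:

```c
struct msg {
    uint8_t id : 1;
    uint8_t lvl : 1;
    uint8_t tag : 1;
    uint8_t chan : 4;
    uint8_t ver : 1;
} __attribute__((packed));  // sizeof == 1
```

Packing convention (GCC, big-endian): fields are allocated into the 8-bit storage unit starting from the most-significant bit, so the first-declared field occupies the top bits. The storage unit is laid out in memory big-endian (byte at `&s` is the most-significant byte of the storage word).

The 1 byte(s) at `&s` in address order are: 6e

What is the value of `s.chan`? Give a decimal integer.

[0]=0x6e (big-endian) → word 0x6e
id:1 @ bit 7 → (0x6e>>7)&0x1 = 0x0
lvl:1 @ bit 6 → (0x6e>>6)&0x1 = 0x1
tag:1 @ bit 5 → (0x6e>>5)&0x1 = 0x1
chan:4 @ bit 1 → (0x6e>>1)&0xf = 0x7  ←
ver:1 @ bit 0 → (0x6e>>0)&0x1 = 0x0

7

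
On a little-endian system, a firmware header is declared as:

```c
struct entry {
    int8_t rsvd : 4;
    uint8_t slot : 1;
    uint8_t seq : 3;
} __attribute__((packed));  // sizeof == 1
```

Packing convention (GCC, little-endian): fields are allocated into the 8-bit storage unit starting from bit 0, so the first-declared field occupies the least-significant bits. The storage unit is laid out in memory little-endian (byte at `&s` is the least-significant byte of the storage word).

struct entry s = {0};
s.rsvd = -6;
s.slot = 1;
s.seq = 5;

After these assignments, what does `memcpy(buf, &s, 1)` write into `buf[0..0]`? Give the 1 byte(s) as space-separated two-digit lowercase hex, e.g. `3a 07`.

ba

rsvd (4b) val=-6 bits=0xa at bit 0: 0x0a
slot (1b) val=1 bits=0x1 at bit 4: 0x1a
seq (3b) val=5 bits=0x5 at bit 5: 0xba
word = 0xba → little-endian bytes:
  [0]=0xba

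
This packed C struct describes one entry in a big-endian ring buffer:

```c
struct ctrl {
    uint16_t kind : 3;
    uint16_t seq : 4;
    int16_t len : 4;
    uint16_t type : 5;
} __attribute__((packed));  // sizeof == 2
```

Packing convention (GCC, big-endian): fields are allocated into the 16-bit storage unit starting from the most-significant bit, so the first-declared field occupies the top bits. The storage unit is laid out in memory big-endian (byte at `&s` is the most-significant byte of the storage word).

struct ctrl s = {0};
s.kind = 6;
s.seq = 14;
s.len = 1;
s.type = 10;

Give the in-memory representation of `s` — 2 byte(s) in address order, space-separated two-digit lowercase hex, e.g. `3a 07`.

kind:3 = 6 → 0x6 << 13 → word 0xc000
seq:4 = 14 → 0xe << 9 → word 0xdc00
len:4 = 1 → 0x1 << 5 → word 0xdc20
type:5 = 10 → 0xa << 0 → word 0xdc2a
word = 0xdc2a → big-endian bytes:
  [0]=0xdc  [1]=0x2a

dc 2a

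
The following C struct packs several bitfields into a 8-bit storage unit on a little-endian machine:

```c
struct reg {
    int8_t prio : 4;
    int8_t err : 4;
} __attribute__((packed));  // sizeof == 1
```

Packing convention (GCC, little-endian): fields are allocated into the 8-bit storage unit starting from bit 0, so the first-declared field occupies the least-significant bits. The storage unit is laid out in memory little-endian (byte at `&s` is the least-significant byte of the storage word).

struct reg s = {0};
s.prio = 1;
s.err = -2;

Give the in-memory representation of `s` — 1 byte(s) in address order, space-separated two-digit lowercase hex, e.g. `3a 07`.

prio (4b) val=1 bits=0x1 at bit 0: 0x01
err (4b) val=-2 bits=0xe at bit 4: 0xe1
word = 0xe1 → little-endian bytes:
  [0]=0xe1

e1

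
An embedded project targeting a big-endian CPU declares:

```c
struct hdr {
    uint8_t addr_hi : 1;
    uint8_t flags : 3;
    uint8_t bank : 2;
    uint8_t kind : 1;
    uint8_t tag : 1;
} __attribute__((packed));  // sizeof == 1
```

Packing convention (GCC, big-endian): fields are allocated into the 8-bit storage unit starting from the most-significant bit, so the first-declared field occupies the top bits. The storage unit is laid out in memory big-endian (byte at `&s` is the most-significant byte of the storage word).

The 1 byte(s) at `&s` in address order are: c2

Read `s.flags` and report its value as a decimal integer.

[0]=0xc2 (big-endian) → word 0xc2
addr_hi:1 @ bit 7 → (0xc2>>7)&0x1 = 0x1
flags:3 @ bit 4 → (0xc2>>4)&0x7 = 0x4  ←
bank:2 @ bit 2 → (0xc2>>2)&0x3 = 0x0
kind:1 @ bit 1 → (0xc2>>1)&0x1 = 0x1
tag:1 @ bit 0 → (0xc2>>0)&0x1 = 0x0

4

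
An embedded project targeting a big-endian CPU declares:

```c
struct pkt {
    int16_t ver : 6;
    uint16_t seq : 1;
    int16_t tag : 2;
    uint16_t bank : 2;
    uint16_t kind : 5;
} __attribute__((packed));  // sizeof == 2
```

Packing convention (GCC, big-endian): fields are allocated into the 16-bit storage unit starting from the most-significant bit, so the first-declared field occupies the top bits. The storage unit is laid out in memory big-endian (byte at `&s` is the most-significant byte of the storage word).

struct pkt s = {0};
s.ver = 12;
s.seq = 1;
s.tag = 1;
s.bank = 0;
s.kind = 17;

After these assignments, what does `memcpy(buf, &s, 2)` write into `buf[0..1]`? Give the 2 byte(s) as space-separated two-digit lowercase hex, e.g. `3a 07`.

32 91

ver (6b) val=12 bits=0xc at bit 10: 0x3000
seq (1b) val=1 bits=0x1 at bit 9: 0x3200
tag (2b) val=1 bits=0x1 at bit 7: 0x3280
bank (2b) val=0 bits=0x0 at bit 5: 0x3280
kind (5b) val=17 bits=0x11 at bit 0: 0x3291
word = 0x3291 → big-endian bytes:
  [0]=0x32  [1]=0x91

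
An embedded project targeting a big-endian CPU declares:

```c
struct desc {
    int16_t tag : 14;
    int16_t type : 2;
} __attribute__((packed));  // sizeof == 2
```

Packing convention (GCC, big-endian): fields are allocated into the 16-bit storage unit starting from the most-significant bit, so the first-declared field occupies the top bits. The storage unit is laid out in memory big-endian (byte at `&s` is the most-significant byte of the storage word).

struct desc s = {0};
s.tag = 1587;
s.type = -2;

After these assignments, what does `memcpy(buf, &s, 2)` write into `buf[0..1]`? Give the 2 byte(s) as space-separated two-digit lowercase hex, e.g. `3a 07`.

tag (14b) val=1587 bits=0x633 at bit 2: 0x18cc
type (2b) val=-2 bits=0x2 at bit 0: 0x18ce
word = 0x18ce → big-endian bytes:
  [0]=0x18  [1]=0xce

18 ce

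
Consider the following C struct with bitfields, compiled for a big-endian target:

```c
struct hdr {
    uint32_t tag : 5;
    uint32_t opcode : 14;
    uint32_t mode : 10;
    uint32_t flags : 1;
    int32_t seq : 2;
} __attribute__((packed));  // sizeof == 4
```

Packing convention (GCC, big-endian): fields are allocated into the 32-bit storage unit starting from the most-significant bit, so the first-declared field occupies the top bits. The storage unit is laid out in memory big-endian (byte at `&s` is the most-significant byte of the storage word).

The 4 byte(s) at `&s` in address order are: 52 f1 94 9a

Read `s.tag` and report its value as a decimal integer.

10

[0]=0x52 [1]=0xf1 [2]=0x94 [3]=0x9a (big-endian) → word 0x52f1949a
tag:5 @ bit 27 → (0x52f1949a>>27)&0x1f = 0xa  ←
opcode:14 @ bit 13 → (0x52f1949a>>13)&0x3fff = 0x178c
mode:10 @ bit 3 → (0x52f1949a>>3)&0x3ff = 0x293
flags:1 @ bit 2 → (0x52f1949a>>2)&0x1 = 0x0
seq:2 @ bit 0 → (0x52f1949a>>0)&0x3 = 0x2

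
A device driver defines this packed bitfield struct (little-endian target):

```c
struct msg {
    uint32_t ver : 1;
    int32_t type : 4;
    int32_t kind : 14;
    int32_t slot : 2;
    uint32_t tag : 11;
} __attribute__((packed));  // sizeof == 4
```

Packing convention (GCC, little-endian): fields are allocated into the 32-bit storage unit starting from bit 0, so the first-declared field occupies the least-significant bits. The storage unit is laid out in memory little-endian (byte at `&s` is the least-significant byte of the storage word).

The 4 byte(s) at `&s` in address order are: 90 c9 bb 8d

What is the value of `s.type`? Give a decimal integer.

-8

[0]=0x90 [1]=0xc9 [2]=0xbb [3]=0x8d (little-endian) → word 0x8dbbc990
ver:1 @ bit 0 → (0x8dbbc990>>0)&0x1 = 0x0
type:4 @ bit 1 → (0x8dbbc990>>1)&0xf = 0x8  ←
kind:14 @ bit 5 → (0x8dbbc990>>5)&0x3fff = 0x1e4c
slot:2 @ bit 19 → (0x8dbbc990>>19)&0x3 = 0x3
tag:11 @ bit 21 → (0x8dbbc990>>21)&0x7ff = 0x46d
type signed 4b, MSB=1: 8 - 16 = -8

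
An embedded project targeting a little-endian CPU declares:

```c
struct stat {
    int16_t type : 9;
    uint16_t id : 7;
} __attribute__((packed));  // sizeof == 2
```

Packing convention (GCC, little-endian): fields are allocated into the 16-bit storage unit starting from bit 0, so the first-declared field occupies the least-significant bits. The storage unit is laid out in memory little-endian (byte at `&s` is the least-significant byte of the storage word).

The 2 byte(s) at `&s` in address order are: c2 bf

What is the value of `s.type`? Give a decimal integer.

-62

[0]=0xc2 [1]=0xbf (little-endian) → word 0xbfc2
type [0+:9] = (word>>0) & 0x1ff = 450  ←
id [9+:7] = (word>>9) & 0x7f = 95
type signed 9b, MSB=1: 450 - 512 = -62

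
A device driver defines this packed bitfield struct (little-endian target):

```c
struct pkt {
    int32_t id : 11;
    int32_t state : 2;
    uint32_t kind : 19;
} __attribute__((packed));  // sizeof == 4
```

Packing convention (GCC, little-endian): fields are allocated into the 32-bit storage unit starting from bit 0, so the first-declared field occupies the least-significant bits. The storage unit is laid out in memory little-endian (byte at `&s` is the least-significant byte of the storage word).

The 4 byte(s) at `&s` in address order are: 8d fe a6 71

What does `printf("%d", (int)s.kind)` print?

[0]=0x8d [1]=0xfe [2]=0xa6 [3]=0x71 (little-endian) → word 0x71a6fe8d
id [0+:11] = (word>>0) & 0x7ff = 1677
state [11+:2] = (word>>11) & 0x3 = 3
kind [13+:19] = (word>>13) & 0x7ffff = 232759  ←

232759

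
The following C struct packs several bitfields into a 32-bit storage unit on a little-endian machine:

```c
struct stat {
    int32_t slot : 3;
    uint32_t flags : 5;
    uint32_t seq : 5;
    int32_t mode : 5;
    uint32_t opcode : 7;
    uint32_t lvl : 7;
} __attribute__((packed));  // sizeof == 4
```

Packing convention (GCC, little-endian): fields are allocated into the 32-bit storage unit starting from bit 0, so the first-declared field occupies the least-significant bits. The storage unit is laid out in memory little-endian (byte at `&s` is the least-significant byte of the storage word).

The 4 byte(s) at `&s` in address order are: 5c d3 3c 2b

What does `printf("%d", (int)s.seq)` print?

[0]=0x5c [1]=0xd3 [2]=0x3c [3]=0x2b (little-endian) → word 0x2b3cd35c
slot:3 @ bit 0 → (0x2b3cd35c>>0)&0x7 = 0x4
flags:5 @ bit 3 → (0x2b3cd35c>>3)&0x1f = 0xb
seq:5 @ bit 8 → (0x2b3cd35c>>8)&0x1f = 0x13  ←
mode:5 @ bit 13 → (0x2b3cd35c>>13)&0x1f = 0x6
opcode:7 @ bit 18 → (0x2b3cd35c>>18)&0x7f = 0x4f
lvl:7 @ bit 25 → (0x2b3cd35c>>25)&0x7f = 0x15

19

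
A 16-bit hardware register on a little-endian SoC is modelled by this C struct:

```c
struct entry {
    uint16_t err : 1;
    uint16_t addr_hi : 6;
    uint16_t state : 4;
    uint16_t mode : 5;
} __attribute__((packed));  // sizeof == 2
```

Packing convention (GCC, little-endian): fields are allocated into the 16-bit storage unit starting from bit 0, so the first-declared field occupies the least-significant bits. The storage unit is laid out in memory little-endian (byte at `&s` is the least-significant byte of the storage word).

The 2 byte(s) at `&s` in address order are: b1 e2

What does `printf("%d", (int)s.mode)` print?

[0]=0xb1 [1]=0xe2 (little-endian) → word 0xe2b1
err:1 @ bit 0 → (0xe2b1>>0)&0x1 = 0x1
addr_hi:6 @ bit 1 → (0xe2b1>>1)&0x3f = 0x18
state:4 @ bit 7 → (0xe2b1>>7)&0xf = 0x5
mode:5 @ bit 11 → (0xe2b1>>11)&0x1f = 0x1c  ←

28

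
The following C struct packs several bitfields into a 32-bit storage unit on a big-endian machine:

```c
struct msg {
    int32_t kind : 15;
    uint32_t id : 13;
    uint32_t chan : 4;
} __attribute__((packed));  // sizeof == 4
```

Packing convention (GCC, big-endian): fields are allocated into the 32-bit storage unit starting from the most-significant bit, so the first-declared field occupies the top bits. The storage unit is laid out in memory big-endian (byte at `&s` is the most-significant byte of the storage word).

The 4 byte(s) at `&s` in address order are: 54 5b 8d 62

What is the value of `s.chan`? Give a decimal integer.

2

[0]=0x54 [1]=0x5b [2]=0x8d [3]=0x62 (big-endian) → word 0x545b8d62
kind [17+:15] = (word>>17) & 0x7fff = 10797
id [4+:13] = (word>>4) & 0x1fff = 6358
chan [0+:4] = (word>>0) & 0xf = 2  ←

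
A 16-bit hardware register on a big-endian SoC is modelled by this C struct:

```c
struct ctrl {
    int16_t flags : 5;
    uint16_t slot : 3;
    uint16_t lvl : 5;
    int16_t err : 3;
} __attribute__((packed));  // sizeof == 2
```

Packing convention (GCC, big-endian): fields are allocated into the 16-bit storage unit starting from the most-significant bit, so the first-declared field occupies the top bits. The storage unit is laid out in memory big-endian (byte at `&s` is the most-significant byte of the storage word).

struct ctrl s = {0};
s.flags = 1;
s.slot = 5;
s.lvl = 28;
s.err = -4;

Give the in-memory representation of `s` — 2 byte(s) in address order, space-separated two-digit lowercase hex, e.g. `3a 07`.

0d e4

flags (5b) val=1 bits=0x1 at bit 11: 0x0800
slot (3b) val=5 bits=0x5 at bit 8: 0x0d00
lvl (5b) val=28 bits=0x1c at bit 3: 0x0de0
err (3b) val=-4 bits=0x4 at bit 0: 0x0de4
word = 0x0de4 → big-endian bytes:
  [0]=0x0d  [1]=0xe4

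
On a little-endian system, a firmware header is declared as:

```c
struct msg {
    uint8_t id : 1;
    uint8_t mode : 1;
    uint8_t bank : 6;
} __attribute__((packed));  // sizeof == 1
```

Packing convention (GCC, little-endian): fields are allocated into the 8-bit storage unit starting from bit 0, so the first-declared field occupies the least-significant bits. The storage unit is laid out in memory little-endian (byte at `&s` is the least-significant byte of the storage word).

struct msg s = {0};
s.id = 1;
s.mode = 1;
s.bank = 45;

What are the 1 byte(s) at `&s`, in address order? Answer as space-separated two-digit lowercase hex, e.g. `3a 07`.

b7

id (1b) val=1 bits=0x1 at bit 0: 0x01
mode (1b) val=1 bits=0x1 at bit 1: 0x03
bank (6b) val=45 bits=0x2d at bit 2: 0xb7
word = 0xb7 → little-endian bytes:
  [0]=0xb7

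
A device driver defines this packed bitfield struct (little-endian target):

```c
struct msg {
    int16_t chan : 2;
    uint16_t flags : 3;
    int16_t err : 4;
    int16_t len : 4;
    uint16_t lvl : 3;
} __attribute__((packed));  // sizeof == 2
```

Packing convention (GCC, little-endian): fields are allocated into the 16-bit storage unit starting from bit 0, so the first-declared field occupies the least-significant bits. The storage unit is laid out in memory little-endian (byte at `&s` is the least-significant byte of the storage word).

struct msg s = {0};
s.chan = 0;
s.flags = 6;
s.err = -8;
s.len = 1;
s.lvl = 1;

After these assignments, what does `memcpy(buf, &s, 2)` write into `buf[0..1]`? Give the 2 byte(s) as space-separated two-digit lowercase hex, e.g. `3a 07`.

18 23

chan:2 = 0 → 0x0 << 0 → word 0x0000
flags:3 = 6 → 0x6 << 2 → word 0x0018
err:4 = -8 → 0x8 << 5 → word 0x0118
len:4 = 1 → 0x1 << 9 → word 0x0318
lvl:3 = 1 → 0x1 << 13 → word 0x2318
word = 0x2318 → little-endian bytes:
  [0]=0x18  [1]=0x23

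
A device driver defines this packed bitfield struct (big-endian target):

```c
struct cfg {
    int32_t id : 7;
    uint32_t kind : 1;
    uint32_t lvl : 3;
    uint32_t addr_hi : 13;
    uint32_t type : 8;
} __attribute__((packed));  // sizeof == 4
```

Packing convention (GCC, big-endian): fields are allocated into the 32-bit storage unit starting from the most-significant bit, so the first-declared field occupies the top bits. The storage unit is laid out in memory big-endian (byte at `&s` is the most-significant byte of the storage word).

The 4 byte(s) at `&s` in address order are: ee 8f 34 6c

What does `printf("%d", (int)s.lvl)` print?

4

[0]=0xee [1]=0x8f [2]=0x34 [3]=0x6c (big-endian) → word 0xee8f346c
id:7 @ bit 25 → (0xee8f346c>>25)&0x7f = 0x77
kind:1 @ bit 24 → (0xee8f346c>>24)&0x1 = 0x0
lvl:3 @ bit 21 → (0xee8f346c>>21)&0x7 = 0x4  ←
addr_hi:13 @ bit 8 → (0xee8f346c>>8)&0x1fff = 0xf34
type:8 @ bit 0 → (0xee8f346c>>0)&0xff = 0x6c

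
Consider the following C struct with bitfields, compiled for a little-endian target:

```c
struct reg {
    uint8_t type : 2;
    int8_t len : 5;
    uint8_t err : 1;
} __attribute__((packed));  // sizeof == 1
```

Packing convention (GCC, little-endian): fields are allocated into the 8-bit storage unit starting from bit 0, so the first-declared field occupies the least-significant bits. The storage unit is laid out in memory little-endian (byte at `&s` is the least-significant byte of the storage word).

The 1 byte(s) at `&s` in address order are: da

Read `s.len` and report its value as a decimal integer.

-10

[0]=0xda (little-endian) → word 0xda
type [0+:2] = (word>>0) & 0x3 = 2
len [2+:5] = (word>>2) & 0x1f = 22  ←
err [7+:1] = (word>>7) & 0x1 = 1
len signed 5b, MSB=1: 22 - 32 = -10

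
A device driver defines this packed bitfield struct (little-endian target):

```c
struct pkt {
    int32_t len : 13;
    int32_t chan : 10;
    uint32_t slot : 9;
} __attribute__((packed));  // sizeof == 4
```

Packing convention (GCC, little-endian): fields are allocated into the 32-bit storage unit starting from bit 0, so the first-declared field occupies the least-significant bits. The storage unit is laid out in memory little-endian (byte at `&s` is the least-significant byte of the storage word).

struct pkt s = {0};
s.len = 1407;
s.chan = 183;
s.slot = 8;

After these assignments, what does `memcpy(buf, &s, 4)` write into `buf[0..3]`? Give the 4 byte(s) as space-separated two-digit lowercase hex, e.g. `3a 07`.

7f e5 16 04

len:13 = 1407 → 0x57f << 0 → word 0x0000057f
chan:10 = 183 → 0xb7 << 13 → word 0x0016e57f
slot:9 = 8 → 0x8 << 23 → word 0x0416e57f
word = 0x0416e57f → little-endian bytes:
  [0]=0x7f  [1]=0xe5  [2]=0x16  [3]=0x04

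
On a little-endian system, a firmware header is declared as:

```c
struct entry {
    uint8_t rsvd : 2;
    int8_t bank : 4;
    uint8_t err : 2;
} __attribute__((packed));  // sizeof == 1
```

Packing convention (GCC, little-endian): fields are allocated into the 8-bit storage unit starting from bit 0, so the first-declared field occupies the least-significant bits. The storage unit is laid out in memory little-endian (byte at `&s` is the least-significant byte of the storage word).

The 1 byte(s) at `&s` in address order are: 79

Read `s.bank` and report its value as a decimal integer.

-2

[0]=0x79 (little-endian) → word 0x79
rsvd [0+:2] = (word>>0) & 0x3 = 1
bank [2+:4] = (word>>2) & 0xf = 14  ←
err [6+:2] = (word>>6) & 0x3 = 1
bank signed 4b, MSB=1: 14 - 16 = -2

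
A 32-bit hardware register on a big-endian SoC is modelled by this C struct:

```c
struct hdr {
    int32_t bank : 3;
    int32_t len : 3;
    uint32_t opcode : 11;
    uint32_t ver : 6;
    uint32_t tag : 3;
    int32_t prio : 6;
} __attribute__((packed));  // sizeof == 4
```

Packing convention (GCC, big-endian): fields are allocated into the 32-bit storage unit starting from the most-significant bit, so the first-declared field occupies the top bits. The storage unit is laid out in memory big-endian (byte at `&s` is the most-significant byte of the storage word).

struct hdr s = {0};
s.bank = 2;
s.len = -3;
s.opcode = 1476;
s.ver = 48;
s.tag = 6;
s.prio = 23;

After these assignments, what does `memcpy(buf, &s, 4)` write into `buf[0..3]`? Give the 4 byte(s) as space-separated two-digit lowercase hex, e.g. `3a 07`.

bank (3b) val=2 bits=0x2 at bit 29: 0x40000000
len (3b) val=-3 bits=0x5 at bit 26: 0x54000000
opcode (11b) val=1476 bits=0x5c4 at bit 15: 0x56e20000
ver (6b) val=48 bits=0x30 at bit 9: 0x56e26000
tag (3b) val=6 bits=0x6 at bit 6: 0x56e26180
prio (6b) val=23 bits=0x17 at bit 0: 0x56e26197
word = 0x56e26197 → big-endian bytes:
  [0]=0x56  [1]=0xe2  [2]=0x61  [3]=0x97

56 e2 61 97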